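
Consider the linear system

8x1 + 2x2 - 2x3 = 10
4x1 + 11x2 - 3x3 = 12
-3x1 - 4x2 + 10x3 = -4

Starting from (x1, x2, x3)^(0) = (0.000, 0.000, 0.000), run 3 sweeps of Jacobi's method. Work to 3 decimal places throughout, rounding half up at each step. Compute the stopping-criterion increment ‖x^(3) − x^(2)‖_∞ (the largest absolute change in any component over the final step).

0.357

Iteration 1:
  x1 = (10 - (2)·0.000 - (-2)·0.000) / (8) = 1.250
  x2 = (12 - (4)·0.000 - (-3)·0.000) / (11) = 1.091
  x3 = (-4 - (-3)·0.000 - (-4)·0.000) / (10) = -0.400
Iteration 2:
  x1 = (10 - (2)·1.091 - (-2)·-0.400) / (8) = 0.877
  x2 = (12 - (4)·1.250 - (-3)·-0.400) / (11) = 0.527
  x3 = (-4 - (-3)·1.250 - (-4)·1.091) / (10) = 0.411
Iteration 3:
  x1 = (10 - (2)·0.527 - (-2)·0.411) / (8) = 1.221
  x2 = (12 - (4)·0.877 - (-3)·0.411) / (11) = 0.884
  x3 = (-4 - (-3)·0.877 - (-4)·0.527) / (10) = 0.074
Change: (0.344, 0.357, -0.337) → max |·| = 0.357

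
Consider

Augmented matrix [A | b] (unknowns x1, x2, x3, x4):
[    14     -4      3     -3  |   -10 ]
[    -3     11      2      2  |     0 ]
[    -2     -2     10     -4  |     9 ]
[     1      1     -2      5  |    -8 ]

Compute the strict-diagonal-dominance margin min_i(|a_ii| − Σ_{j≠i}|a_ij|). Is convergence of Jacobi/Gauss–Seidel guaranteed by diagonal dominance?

row 1: |14| − (4+3+3) = 4
row 2: |11| − (3+2+2) = 4
row 3: |10| − (2+2+4) = 2
row 4: |5| − (1+1+2) = 1
minimum over rows = 1 → strictly diagonally dominant (convergence guaranteed)

1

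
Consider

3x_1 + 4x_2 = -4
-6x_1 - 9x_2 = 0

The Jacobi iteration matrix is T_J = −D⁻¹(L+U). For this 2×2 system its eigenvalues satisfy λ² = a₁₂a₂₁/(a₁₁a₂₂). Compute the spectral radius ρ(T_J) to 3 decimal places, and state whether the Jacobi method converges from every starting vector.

0.943

a₁₂a₂₁/(a₁₁a₂₂) = (4)·(-6) / ((3)·(-9)) = 0.888889
ρ = √|0.888889| = √0.888889 = 0.943
ρ < 1, so Jacobi converges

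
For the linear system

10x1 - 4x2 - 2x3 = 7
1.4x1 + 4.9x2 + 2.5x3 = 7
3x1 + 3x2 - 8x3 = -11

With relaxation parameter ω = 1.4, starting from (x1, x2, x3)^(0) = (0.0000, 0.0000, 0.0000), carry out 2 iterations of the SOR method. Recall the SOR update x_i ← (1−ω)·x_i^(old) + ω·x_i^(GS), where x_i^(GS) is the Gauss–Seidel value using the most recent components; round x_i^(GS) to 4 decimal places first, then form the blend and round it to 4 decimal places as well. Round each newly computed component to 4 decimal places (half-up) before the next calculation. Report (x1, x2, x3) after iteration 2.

(2.4079, -1.9519, 0.8509)

Iteration 1:
  x1: GS value = (7 - (-4)·0.0000 - (-2)·0.0000) / (10) = 0.7000;  x1 ← (1−ω)·0.0000 + ω·0.7000 = 0.9800
  x2: GS value = (7 - (1.4)·0.9800 - (2.5)·0.0000) / (4.9) = 1.1486;  x2 ← (1−ω)·0.0000 + ω·1.1486 = 1.6080
  x3: GS value = (-11 - (3)·0.9800 - (3)·1.6080) / (-8) = 2.3455;  x3 ← (1−ω)·0.0000 + ω·2.3455 = 3.2837
Iteration 2:
  x1: GS value = (7 - (-4)·1.6080 - (-2)·3.2837) / (10) = 1.9999;  x1 ← (1−ω)·0.9800 + ω·1.9999 = 2.4079
  x2: GS value = (7 - (1.4)·2.4079 - (2.5)·3.2837) / (4.9) = -0.9348;  x2 ← (1−ω)·1.6080 + ω·-0.9348 = -1.9519
  x3: GS value = (-11 - (3)·2.4079 - (3)·-1.9519) / (-8) = 1.5460;  x3 ← (1−ω)·3.2837 + ω·1.5460 = 0.8509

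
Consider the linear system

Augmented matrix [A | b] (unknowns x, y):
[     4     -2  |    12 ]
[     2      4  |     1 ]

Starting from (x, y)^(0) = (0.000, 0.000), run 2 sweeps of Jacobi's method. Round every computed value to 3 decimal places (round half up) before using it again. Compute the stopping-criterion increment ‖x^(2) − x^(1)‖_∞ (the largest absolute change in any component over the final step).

1.500

Iteration 1:
  x = (12 - (-2)·0.000) / (4) = 3.000
  y = (1 - (2)·0.000) / (4) = 0.250
Iteration 2:
  x = (12 - (-2)·0.250) / (4) = 3.125
  y = (1 - (2)·3.000) / (4) = -1.250
Change: (0.125, -1.500) → max |·| = 1.500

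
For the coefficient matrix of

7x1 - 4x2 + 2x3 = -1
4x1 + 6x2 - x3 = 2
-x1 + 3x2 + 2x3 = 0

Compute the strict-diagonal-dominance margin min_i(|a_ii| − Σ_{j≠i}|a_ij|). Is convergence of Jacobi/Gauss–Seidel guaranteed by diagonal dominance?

-2

row 1: |7| − (4+2) = 1
row 2: |6| − (4+1) = 1
row 3: |2| − (1+3) = -2
minimum over rows = -2 → not strictly diagonally dominant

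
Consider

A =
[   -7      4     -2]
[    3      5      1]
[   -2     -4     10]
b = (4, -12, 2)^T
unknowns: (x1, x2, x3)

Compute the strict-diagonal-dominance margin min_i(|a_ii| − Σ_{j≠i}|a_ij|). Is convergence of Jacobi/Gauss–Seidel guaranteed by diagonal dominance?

1

row 1: |-7| − (4+2) = 1
row 2: |5| − (3+1) = 1
row 3: |10| − (2+4) = 4
minimum over rows = 1 → strictly diagonally dominant (convergence guaranteed)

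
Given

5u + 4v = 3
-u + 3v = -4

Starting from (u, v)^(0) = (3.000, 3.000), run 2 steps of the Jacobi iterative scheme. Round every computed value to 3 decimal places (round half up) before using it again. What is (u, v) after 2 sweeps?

Iteration 1:
  u = (3 - (4)·3.000) / (5) = -1.800
  v = (-4 - (-1)·3.000) / (3) = -0.333
Iteration 2:
  u = (3 - (4)·-0.333) / (5) = 0.866
  v = (-4 - (-1)·-1.800) / (3) = -1.933

(0.866, -1.933)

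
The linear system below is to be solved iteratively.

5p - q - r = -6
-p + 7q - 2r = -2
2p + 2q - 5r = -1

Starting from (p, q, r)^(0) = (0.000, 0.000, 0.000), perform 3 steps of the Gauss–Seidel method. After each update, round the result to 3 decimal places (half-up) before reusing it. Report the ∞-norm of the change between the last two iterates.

Iteration 1:
  p = (-6 - (-1)·0.000 - (-1)·0.000) / (5) = -1.200
  q = (-2 - (-1)·-1.200 - (-2)·0.000) / (7) = -0.457
  r = (-1 - (2)·-1.200 - (2)·-0.457) / (-5) = -0.463
Iteration 2:
  p = (-6 - (-1)·-0.457 - (-1)·-0.463) / (5) = -1.384
  q = (-2 - (-1)·-1.384 - (-2)·-0.463) / (7) = -0.616
  r = (-1 - (2)·-1.384 - (2)·-0.616) / (-5) = -0.600
Iteration 3:
  p = (-6 - (-1)·-0.616 - (-1)·-0.600) / (5) = -1.443
  q = (-2 - (-1)·-1.443 - (-2)·-0.600) / (7) = -0.663
  r = (-1 - (2)·-1.443 - (2)·-0.663) / (-5) = -0.642
Change: (-0.059, -0.047, -0.042) → max |·| = 0.059

0.059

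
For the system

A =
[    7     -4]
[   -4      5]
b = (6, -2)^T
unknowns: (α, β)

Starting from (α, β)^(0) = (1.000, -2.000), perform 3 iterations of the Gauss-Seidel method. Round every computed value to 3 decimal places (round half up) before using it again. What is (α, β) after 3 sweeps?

Iteration 1:
  α = (6 - (-4)·-2.000) / (7) = -0.286
  β = (-2 - (-4)·-0.286) / (5) = -0.629
Iteration 2:
  α = (6 - (-4)·-0.629) / (7) = 0.498
  β = (-2 - (-4)·0.498) / (5) = -0.002
Iteration 3:
  α = (6 - (-4)·-0.002) / (7) = 0.856
  β = (-2 - (-4)·0.856) / (5) = 0.285

(0.856, 0.285)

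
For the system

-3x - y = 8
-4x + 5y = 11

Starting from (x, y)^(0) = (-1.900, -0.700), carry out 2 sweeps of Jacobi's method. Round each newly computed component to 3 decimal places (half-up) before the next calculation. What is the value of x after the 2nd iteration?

-2.893

Iteration 1:
  x = (8 - (-1)·-0.700) / (-3) = -2.433
  y = (11 - (-4)·-1.900) / (5) = 0.680
Iteration 2:
  x = (8 - (-1)·0.680) / (-3) = -2.893
  y = (11 - (-4)·-2.433) / (5) = 0.254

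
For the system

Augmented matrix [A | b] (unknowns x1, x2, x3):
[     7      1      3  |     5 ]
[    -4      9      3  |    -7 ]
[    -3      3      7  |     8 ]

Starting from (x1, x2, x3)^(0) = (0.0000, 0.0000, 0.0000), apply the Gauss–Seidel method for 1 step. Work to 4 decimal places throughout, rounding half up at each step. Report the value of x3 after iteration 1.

Iteration 1:
  x1 = (5 - (1)·0.0000 - (3)·0.0000) / (7) = 0.7143
  x2 = (-7 - (-4)·0.7143 - (3)·0.0000) / (9) = -0.4603
  x3 = (8 - (-3)·0.7143 - (3)·-0.4603) / (7) = 1.6463

1.6463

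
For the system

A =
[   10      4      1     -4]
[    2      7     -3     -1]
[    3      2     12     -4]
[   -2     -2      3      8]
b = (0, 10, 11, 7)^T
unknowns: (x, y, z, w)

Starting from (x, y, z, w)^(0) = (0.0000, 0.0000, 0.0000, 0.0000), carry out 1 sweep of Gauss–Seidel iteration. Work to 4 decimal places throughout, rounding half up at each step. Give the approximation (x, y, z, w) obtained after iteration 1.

Iteration 1:
  x = (0 - (4)·0.0000 - (1)·0.0000 - (-4)·0.0000) / (10) = 0.0000
  y = (10 - (2)·0.0000 - (-3)·0.0000 - (-1)·0.0000) / (7) = 1.4286
  z = (11 - (3)·0.0000 - (2)·1.4286 - (-4)·0.0000) / (12) = 0.6786
  w = (7 - (-2)·0.0000 - (-2)·1.4286 - (3)·0.6786) / (8) = 0.9777

(0.0000, 1.4286, 0.6786, 0.9777)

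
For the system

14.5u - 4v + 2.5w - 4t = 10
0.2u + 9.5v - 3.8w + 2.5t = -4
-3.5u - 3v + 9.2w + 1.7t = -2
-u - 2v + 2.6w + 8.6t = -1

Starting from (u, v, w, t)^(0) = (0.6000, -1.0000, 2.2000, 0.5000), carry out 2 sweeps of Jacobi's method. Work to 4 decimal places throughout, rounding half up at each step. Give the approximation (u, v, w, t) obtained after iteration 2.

Iteration 1:
  u = (10 - (-4)·-1.0000 - (2.5)·2.2000 - (-4)·0.5000) / (14.5) = 0.1724
  v = (-4 - (0.2)·0.6000 - (-3.8)·2.2000 - (2.5)·0.5000) / (9.5) = 0.3147
  w = (-2 - (-3.5)·0.6000 - (-3)·-1.0000 - (1.7)·0.5000) / (9.2) = -0.4076
  t = (-1 - (-1)·0.6000 - (-2)·-1.0000 - (2.6)·2.2000) / (8.6) = -0.9442
Iteration 2:
  u = (10 - (-4)·0.3147 - (2.5)·-0.4076 - (-4)·-0.9442) / (14.5) = 0.5863
  v = (-4 - (0.2)·0.1724 - (-3.8)·-0.4076 - (2.5)·-0.9442) / (9.5) = -0.3392
  w = (-2 - (-3.5)·0.1724 - (-3)·0.3147 - (1.7)·-0.9442) / (9.2) = 0.1253
  t = (-1 - (-1)·0.1724 - (-2)·0.3147 - (2.6)·-0.4076) / (8.6) = 0.1002

(0.5863, -0.3392, 0.1253, 0.1002)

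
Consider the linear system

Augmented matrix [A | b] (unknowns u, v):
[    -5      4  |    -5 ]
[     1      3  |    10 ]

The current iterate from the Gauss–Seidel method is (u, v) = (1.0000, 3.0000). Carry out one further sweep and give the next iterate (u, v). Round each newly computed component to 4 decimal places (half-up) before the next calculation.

(3.4000, 2.2000)

One sweep:
  u = (-5 - (4)·3.0000) / (-5) = 3.4000
  v = (10 - (1)·3.4000) / (3) = 2.2000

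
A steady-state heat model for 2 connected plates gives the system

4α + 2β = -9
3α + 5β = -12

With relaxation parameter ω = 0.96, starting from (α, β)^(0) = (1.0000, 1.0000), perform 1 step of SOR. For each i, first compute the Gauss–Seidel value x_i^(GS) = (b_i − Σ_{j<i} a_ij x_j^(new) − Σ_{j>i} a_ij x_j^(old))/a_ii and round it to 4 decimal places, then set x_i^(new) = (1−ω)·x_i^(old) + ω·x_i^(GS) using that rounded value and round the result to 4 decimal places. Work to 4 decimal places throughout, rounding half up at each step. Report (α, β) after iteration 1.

(-2.6000, -0.7664)

Iteration 1:
  α: GS value = (-9 - (2)·1.0000) / (4) = -2.7500;  α ← (1−ω)·1.0000 + ω·-2.7500 = -2.6000
  β: GS value = (-12 - (3)·-2.6000) / (5) = -0.8400;  β ← (1−ω)·1.0000 + ω·-0.8400 = -0.7664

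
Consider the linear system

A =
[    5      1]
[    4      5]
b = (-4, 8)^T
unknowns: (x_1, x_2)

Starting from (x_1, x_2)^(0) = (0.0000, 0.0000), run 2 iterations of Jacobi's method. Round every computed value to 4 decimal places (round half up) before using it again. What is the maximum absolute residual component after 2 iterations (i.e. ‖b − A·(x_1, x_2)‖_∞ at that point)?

1.2800

Iteration 1:
  x_1 = (-4 - (1)·0.0000) / (5) = -0.8000
  x_2 = (8 - (4)·0.0000) / (5) = 1.6000
Iteration 2:
  x_1 = (-4 - (1)·1.6000) / (5) = -1.1200
  x_2 = (8 - (4)·-0.8000) / (5) = 2.2400
Residual b − A·x = (-0.6400, 1.2800); ∞-norm = 1.2800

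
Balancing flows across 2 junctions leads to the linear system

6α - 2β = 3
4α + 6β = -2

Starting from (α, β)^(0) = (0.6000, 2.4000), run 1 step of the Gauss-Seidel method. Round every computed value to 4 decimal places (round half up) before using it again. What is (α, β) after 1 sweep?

(1.3000, -1.2000)

Iteration 1:
  α = (3 - (-2)·2.4000) / (6) = 1.3000
  β = (-2 - (4)·1.3000) / (6) = -1.2000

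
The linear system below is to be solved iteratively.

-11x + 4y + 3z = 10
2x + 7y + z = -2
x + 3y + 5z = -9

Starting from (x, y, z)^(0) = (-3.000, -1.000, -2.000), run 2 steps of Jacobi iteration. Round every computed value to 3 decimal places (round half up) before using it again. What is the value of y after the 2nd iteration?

0.319

Iteration 1:
  x = (10 - (4)·-1.000 - (3)·-2.000) / (-11) = -1.818
  y = (-2 - (2)·-3.000 - (1)·-2.000) / (7) = 0.857
  z = (-9 - (1)·-3.000 - (3)·-1.000) / (5) = -0.600
Iteration 2:
  x = (10 - (4)·0.857 - (3)·-0.600) / (-11) = -0.761
  y = (-2 - (2)·-1.818 - (1)·-0.600) / (7) = 0.319
  z = (-9 - (1)·-1.818 - (3)·0.857) / (5) = -1.951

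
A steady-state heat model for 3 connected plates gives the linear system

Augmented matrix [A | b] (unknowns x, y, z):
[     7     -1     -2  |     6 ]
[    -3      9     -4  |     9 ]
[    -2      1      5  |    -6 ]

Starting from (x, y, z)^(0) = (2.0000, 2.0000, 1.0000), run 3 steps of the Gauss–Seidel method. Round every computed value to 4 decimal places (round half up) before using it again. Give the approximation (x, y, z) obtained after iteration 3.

Iteration 1:
  x = (6 - (-1)·2.0000 - (-2)·1.0000) / (7) = 1.4286
  y = (9 - (-3)·1.4286 - (-4)·1.0000) / (9) = 1.9206
  z = (-6 - (-2)·1.4286 - (1)·1.9206) / (5) = -1.0127
Iteration 2:
  x = (6 - (-1)·1.9206 - (-2)·-1.0127) / (7) = 0.8422
  y = (9 - (-3)·0.8422 - (-4)·-1.0127) / (9) = 0.8306
  z = (-6 - (-2)·0.8422 - (1)·0.8306) / (5) = -1.0292
Iteration 3:
  x = (6 - (-1)·0.8306 - (-2)·-1.0292) / (7) = 0.6817
  y = (9 - (-3)·0.6817 - (-4)·-1.0292) / (9) = 0.7698
  z = (-6 - (-2)·0.6817 - (1)·0.7698) / (5) = -1.0813

(0.6817, 0.7698, -1.0813)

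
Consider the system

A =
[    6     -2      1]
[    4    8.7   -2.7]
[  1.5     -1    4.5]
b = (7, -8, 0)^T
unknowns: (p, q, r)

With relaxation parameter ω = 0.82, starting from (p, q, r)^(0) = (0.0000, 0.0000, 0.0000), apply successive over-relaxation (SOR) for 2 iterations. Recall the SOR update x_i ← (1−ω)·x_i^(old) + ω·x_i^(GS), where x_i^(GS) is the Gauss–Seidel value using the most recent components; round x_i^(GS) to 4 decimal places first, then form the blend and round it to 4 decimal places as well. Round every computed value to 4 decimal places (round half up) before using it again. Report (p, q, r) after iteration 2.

(0.8877, -1.4076, -0.5828)

Iteration 1:
  p: GS value = (7 - (-2)·0.0000 - (1)·0.0000) / (6) = 1.1667;  p ← (1−ω)·0.0000 + ω·1.1667 = 0.9567
  q: GS value = (-8 - (4)·0.9567 - (-2.7)·0.0000) / (8.7) = -1.3594;  q ← (1−ω)·0.0000 + ω·-1.3594 = -1.1147
  r: GS value = (0 - (1.5)·0.9567 - (-1)·-1.1147) / (4.5) = -0.5666;  r ← (1−ω)·0.0000 + ω·-0.5666 = -0.4646
Iteration 2:
  p: GS value = (7 - (-2)·-1.1147 - (1)·-0.4646) / (6) = 0.8725;  p ← (1−ω)·0.9567 + ω·0.8725 = 0.8877
  q: GS value = (-8 - (4)·0.8877 - (-2.7)·-0.4646) / (8.7) = -1.4719;  q ← (1−ω)·-1.1147 + ω·-1.4719 = -1.4076
  r: GS value = (0 - (1.5)·0.8877 - (-1)·-1.4076) / (4.5) = -0.6087;  r ← (1−ω)·-0.4646 + ω·-0.6087 = -0.5828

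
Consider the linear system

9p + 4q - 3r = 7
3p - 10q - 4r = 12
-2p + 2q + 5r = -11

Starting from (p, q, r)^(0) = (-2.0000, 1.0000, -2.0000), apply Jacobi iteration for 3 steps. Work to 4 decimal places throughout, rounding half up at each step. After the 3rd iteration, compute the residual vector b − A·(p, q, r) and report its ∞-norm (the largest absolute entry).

Iteration 1:
  p = (7 - (4)·1.0000 - (-3)·-2.0000) / (9) = -0.3333
  q = (12 - (3)·-2.0000 - (-4)·-2.0000) / (-10) = -1.0000
  r = (-11 - (-2)·-2.0000 - (2)·1.0000) / (5) = -3.4000
Iteration 2:
  p = (7 - (4)·-1.0000 - (-3)·-3.4000) / (9) = 0.0889
  q = (12 - (3)·-0.3333 - (-4)·-3.4000) / (-10) = 0.0600
  r = (-11 - (-2)·-0.3333 - (2)·-1.0000) / (5) = -1.9333
Iteration 3:
  p = (7 - (4)·0.0600 - (-3)·-1.9333) / (9) = 0.1067
  q = (12 - (3)·0.0889 - (-4)·-1.9333) / (-10) = -0.4000
  r = (-11 - (-2)·0.0889 - (2)·0.0600) / (5) = -2.1884
Residual b − A·x = (1.0745, -1.0737, 0.9554); ∞-norm = 1.0745

1.0745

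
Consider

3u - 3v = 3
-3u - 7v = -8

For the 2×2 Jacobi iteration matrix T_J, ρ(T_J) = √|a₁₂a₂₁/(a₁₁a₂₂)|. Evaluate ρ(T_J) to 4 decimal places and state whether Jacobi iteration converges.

0.6547

a₁₂a₂₁/(a₁₁a₂₂) = (-3)·(-3) / ((3)·(-7)) = -0.428571
ρ = √|-0.428571| = √0.428571 = 0.6547
ρ < 1, so Jacobi converges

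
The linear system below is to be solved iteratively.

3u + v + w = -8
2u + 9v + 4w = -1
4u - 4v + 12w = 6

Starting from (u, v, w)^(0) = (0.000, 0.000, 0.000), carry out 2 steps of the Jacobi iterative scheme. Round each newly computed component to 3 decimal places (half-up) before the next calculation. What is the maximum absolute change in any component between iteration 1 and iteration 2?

0.852

Iteration 1:
  u = (-8 - (1)·0.000 - (1)·0.000) / (3) = -2.667
  v = (-1 - (2)·0.000 - (4)·0.000) / (9) = -0.111
  w = (6 - (4)·0.000 - (-4)·0.000) / (12) = 0.500
Iteration 2:
  u = (-8 - (1)·-0.111 - (1)·0.500) / (3) = -2.796
  v = (-1 - (2)·-2.667 - (4)·0.500) / (9) = 0.259
  w = (6 - (4)·-2.667 - (-4)·-0.111) / (12) = 1.352
Change: (-0.129, 0.370, 0.852) → max |·| = 0.852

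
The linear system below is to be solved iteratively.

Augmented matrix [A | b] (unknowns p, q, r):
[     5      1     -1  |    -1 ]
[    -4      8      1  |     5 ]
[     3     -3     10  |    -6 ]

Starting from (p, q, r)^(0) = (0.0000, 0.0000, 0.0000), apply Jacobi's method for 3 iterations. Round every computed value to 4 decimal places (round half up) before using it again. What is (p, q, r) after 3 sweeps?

(-0.3905, 0.4466, -0.2865)

Iteration 1:
  p = (-1 - (1)·0.0000 - (-1)·0.0000) / (5) = -0.2000
  q = (5 - (-4)·0.0000 - (1)·0.0000) / (8) = 0.6250
  r = (-6 - (3)·0.0000 - (-3)·0.0000) / (10) = -0.6000
Iteration 2:
  p = (-1 - (1)·0.6250 - (-1)·-0.6000) / (5) = -0.4450
  q = (5 - (-4)·-0.2000 - (1)·-0.6000) / (8) = 0.6000
  r = (-6 - (3)·-0.2000 - (-3)·0.6250) / (10) = -0.3525
Iteration 3:
  p = (-1 - (1)·0.6000 - (-1)·-0.3525) / (5) = -0.3905
  q = (5 - (-4)·-0.4450 - (1)·-0.3525) / (8) = 0.4466
  r = (-6 - (3)·-0.4450 - (-3)·0.6000) / (10) = -0.2865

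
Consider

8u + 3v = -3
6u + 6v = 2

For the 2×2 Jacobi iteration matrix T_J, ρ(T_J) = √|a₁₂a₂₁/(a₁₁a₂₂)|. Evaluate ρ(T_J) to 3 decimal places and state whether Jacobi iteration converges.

0.612

a₁₂a₂₁/(a₁₁a₂₂) = (3)·(6) / ((8)·(6)) = 0.375000
ρ = √|0.375000| = √0.375000 = 0.612
ρ < 1, so Jacobi converges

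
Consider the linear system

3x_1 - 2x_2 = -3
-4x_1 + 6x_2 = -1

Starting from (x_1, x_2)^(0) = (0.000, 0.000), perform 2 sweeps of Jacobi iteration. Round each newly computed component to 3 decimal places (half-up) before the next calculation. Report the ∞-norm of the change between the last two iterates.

0.666

Iteration 1:
  x_1 = (-3 - (-2)·0.000) / (3) = -1.000
  x_2 = (-1 - (-4)·0.000) / (6) = -0.167
Iteration 2:
  x_1 = (-3 - (-2)·-0.167) / (3) = -1.111
  x_2 = (-1 - (-4)·-1.000) / (6) = -0.833
Change: (-0.111, -0.666) → max |·| = 0.666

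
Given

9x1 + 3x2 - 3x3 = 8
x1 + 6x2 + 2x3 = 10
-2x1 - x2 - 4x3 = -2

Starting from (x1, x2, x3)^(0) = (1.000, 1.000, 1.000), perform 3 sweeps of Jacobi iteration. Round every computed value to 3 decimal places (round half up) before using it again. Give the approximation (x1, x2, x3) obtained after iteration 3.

(0.276, 1.676, -0.109)

Iteration 1:
  x1 = (8 - (3)·1.000 - (-3)·1.000) / (9) = 0.889
  x2 = (10 - (1)·1.000 - (2)·1.000) / (6) = 1.167
  x3 = (-2 - (-2)·1.000 - (-1)·1.000) / (-4) = -0.250
Iteration 2:
  x1 = (8 - (3)·1.167 - (-3)·-0.250) / (9) = 0.417
  x2 = (10 - (1)·0.889 - (2)·-0.250) / (6) = 1.602
  x3 = (-2 - (-2)·0.889 - (-1)·1.167) / (-4) = -0.236
Iteration 3:
  x1 = (8 - (3)·1.602 - (-3)·-0.236) / (9) = 0.276
  x2 = (10 - (1)·0.417 - (2)·-0.236) / (6) = 1.676
  x3 = (-2 - (-2)·0.417 - (-1)·1.602) / (-4) = -0.109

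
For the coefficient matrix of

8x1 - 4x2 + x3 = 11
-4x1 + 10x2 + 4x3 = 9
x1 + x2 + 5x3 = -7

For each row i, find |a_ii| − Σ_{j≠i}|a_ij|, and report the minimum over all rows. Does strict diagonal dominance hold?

2

row 1: |8| − (4+1) = 3
row 2: |10| − (4+4) = 2
row 3: |5| − (1+1) = 3
minimum over rows = 2 → strictly diagonally dominant (convergence guaranteed)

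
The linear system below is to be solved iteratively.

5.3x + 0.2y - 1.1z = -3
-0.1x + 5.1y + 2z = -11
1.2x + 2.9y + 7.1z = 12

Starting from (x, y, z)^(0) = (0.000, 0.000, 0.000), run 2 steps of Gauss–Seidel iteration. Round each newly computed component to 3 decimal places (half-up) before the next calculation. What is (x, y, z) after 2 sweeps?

(0.070, -3.203, 2.987)

Iteration 1:
  x = (-3 - (0.2)·0.000 - (-1.1)·0.000) / (5.3) = -0.566
  y = (-11 - (-0.1)·-0.566 - (2)·0.000) / (5.1) = -2.168
  z = (12 - (1.2)·-0.566 - (2.9)·-2.168) / (7.1) = 2.671
Iteration 2:
  x = (-3 - (0.2)·-2.168 - (-1.1)·2.671) / (5.3) = 0.070
  y = (-11 - (-0.1)·0.070 - (2)·2.671) / (5.1) = -3.203
  z = (12 - (1.2)·0.070 - (2.9)·-3.203) / (7.1) = 2.987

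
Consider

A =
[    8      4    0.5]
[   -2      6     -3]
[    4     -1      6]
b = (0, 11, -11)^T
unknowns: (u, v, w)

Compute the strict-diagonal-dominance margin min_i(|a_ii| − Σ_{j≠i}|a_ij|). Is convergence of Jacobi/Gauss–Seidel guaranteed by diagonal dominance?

1

row 1: |8| − (4+0.5) = 3.5
row 2: |6| − (2+3) = 1
row 3: |6| − (4+1) = 1
minimum over rows = 1 → strictly diagonally dominant (convergence guaranteed)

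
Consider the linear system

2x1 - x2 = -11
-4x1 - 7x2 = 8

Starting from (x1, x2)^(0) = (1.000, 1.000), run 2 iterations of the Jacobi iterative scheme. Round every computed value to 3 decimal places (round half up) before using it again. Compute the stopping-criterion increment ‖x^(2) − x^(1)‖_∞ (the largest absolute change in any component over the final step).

Iteration 1:
  x1 = (-11 - (-1)·1.000) / (2) = -5.000
  x2 = (8 - (-4)·1.000) / (-7) = -1.714
Iteration 2:
  x1 = (-11 - (-1)·-1.714) / (2) = -6.357
  x2 = (8 - (-4)·-5.000) / (-7) = 1.714
Change: (-1.357, 3.428) → max |·| = 3.428

3.428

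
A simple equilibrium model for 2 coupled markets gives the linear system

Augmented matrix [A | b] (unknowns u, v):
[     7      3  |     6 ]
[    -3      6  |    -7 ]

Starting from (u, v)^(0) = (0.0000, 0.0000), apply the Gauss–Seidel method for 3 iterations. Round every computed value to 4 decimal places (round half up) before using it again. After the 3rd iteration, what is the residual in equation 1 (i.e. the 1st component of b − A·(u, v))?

Iteration 1:
  u = (6 - (3)·0.0000) / (7) = 0.8571
  v = (-7 - (-3)·0.8571) / (6) = -0.7381
Iteration 2:
  u = (6 - (3)·-0.7381) / (7) = 1.1735
  v = (-7 - (-3)·1.1735) / (6) = -0.5799
Iteration 3:
  u = (6 - (3)·-0.5799) / (7) = 1.1057
  v = (-7 - (-3)·1.1057) / (6) = -0.6138
Residual b − A·x = (0.1015, -0.0001)

0.1015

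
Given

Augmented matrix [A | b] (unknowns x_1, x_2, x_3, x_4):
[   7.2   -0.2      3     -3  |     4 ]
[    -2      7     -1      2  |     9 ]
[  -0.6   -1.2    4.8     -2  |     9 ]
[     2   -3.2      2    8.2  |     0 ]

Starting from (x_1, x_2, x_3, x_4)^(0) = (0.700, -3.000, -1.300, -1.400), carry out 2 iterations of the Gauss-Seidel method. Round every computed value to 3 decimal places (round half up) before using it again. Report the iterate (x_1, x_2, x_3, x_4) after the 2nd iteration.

Iteration 1:
  x_1 = (4 - (-0.2)·-3.000 - (3)·-1.300 - (-3)·-1.400) / (7.2) = 0.431
  x_2 = (9 - (-2)·0.431 - (-1)·-1.300 - (2)·-1.400) / (7) = 1.623
  x_3 = (9 - (-0.6)·0.431 - (-1.2)·1.623 - (-2)·-1.400) / (4.8) = 1.751
  x_4 = (0 - (2)·0.431 - (-3.2)·1.623 - (2)·1.751) / (8.2) = 0.101
Iteration 2:
  x_1 = (4 - (-0.2)·1.623 - (3)·1.751 - (-3)·0.101) / (7.2) = -0.087
  x_2 = (9 - (-2)·-0.087 - (-1)·1.751 - (2)·0.101) / (7) = 1.482
  x_3 = (9 - (-0.6)·-0.087 - (-1.2)·1.482 - (-2)·0.101) / (4.8) = 2.277
  x_4 = (0 - (2)·-0.087 - (-3.2)·1.482 - (2)·2.277) / (8.2) = 0.044

(-0.087, 1.482, 2.277, 0.044)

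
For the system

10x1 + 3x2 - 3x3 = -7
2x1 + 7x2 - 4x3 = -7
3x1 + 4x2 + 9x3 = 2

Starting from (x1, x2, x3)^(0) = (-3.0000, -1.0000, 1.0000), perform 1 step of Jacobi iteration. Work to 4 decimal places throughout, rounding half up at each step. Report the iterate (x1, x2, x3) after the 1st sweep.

Iteration 1:
  x1 = (-7 - (3)·-1.0000 - (-3)·1.0000) / (10) = -0.1000
  x2 = (-7 - (2)·-3.0000 - (-4)·1.0000) / (7) = 0.4286
  x3 = (2 - (3)·-3.0000 - (4)·-1.0000) / (9) = 1.6667

(-0.1000, 0.4286, 1.6667)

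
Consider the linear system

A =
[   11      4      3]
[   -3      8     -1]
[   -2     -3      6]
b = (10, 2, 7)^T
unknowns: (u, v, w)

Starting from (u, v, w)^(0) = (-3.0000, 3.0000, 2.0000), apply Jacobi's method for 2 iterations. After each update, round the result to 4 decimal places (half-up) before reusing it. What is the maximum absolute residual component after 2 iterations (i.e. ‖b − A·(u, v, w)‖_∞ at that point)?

Iteration 1:
  u = (10 - (4)·3.0000 - (3)·2.0000) / (11) = -0.7273
  v = (2 - (-3)·-3.0000 - (-1)·2.0000) / (8) = -0.6250
  w = (7 - (-2)·-3.0000 - (-3)·3.0000) / (6) = 1.6667
Iteration 2:
  u = (10 - (4)·-0.6250 - (3)·1.6667) / (11) = 0.6818
  v = (2 - (-3)·-0.7273 - (-1)·1.6667) / (8) = 0.1856
  w = (7 - (-2)·-0.7273 - (-3)·-0.6250) / (6) = 0.6117
Residual b − A·x = (-0.0773, 3.1723, 5.2502); ∞-norm = 5.2502

5.2502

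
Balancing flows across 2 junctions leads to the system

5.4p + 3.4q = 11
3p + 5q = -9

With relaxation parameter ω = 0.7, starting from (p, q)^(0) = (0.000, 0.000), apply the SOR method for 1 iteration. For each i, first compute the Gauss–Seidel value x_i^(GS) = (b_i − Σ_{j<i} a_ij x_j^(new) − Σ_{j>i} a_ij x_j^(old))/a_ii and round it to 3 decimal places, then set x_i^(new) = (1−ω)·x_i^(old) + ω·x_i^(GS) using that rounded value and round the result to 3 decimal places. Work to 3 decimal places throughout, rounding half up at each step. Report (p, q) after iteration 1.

Iteration 1:
  p: GS value = (11 - (3.4)·0.000) / (5.4) = 2.037;  p ← (1−ω)·0.000 + ω·2.037 = 1.426
  q: GS value = (-9 - (3)·1.426) / (5) = -2.656;  q ← (1−ω)·0.000 + ω·-2.656 = -1.859

(1.426, -1.859)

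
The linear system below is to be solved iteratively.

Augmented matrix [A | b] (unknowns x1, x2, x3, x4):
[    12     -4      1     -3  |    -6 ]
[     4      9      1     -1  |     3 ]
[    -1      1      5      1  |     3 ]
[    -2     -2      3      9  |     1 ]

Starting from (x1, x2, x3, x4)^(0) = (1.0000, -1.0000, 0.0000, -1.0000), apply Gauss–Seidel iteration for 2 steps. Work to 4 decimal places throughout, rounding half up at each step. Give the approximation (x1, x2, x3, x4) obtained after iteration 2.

(-0.3325, 0.4185, 0.4740, -0.0278)

Iteration 1:
  x1 = (-6 - (-4)·-1.0000 - (1)·0.0000 - (-3)·-1.0000) / (12) = -1.0833
  x2 = (3 - (4)·-1.0833 - (1)·0.0000 - (-1)·-1.0000) / (9) = 0.7037
  x3 = (3 - (-1)·-1.0833 - (1)·0.7037 - (1)·-1.0000) / (5) = 0.4426
  x4 = (1 - (-2)·-1.0833 - (-2)·0.7037 - (3)·0.4426) / (9) = -0.1208
Iteration 2:
  x1 = (-6 - (-4)·0.7037 - (1)·0.4426 - (-3)·-0.1208) / (12) = -0.3325
  x2 = (3 - (4)·-0.3325 - (1)·0.4426 - (-1)·-0.1208) / (9) = 0.4185
  x3 = (3 - (-1)·-0.3325 - (1)·0.4185 - (1)·-0.1208) / (5) = 0.4740
  x4 = (1 - (-2)·-0.3325 - (-2)·0.4185 - (3)·0.4740) / (9) = -0.0278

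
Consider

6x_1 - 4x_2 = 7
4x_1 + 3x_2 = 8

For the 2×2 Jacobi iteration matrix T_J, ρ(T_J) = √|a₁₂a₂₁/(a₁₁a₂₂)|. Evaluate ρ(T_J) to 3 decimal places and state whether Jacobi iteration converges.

0.943

a₁₂a₂₁/(a₁₁a₂₂) = (-4)·(4) / ((6)·(3)) = -0.888889
ρ = √|-0.888889| = √0.888889 = 0.943
ρ < 1, so Jacobi converges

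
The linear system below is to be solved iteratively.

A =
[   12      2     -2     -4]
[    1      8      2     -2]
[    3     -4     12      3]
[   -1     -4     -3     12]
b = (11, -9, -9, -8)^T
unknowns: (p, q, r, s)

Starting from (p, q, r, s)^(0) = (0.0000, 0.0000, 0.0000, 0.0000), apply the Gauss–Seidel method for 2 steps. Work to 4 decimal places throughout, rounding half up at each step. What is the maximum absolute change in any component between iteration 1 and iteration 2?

0.4802

Iteration 1:
  p = (11 - (2)·0.0000 - (-2)·0.0000 - (-4)·0.0000) / (12) = 0.9167
  q = (-9 - (1)·0.9167 - (2)·0.0000 - (-2)·0.0000) / (8) = -1.2396
  r = (-9 - (3)·0.9167 - (-4)·-1.2396 - (3)·0.0000) / (12) = -1.3924
  s = (-8 - (-1)·0.9167 - (-4)·-1.2396 - (-3)·-1.3924) / (12) = -1.3516
Iteration 2:
  p = (11 - (2)·-1.2396 - (-2)·-1.3924 - (-4)·-1.3516) / (12) = 0.4407
  q = (-9 - (1)·0.4407 - (2)·-1.3924 - (-2)·-1.3516) / (8) = -1.1699
  r = (-9 - (3)·0.4407 - (-4)·-1.1699 - (3)·-1.3516) / (12) = -0.9122
  s = (-8 - (-1)·0.4407 - (-4)·-1.1699 - (-3)·-0.9122) / (12) = -1.2480
Change: (-0.4760, 0.0697, 0.4802, 0.1036) → max |·| = 0.4802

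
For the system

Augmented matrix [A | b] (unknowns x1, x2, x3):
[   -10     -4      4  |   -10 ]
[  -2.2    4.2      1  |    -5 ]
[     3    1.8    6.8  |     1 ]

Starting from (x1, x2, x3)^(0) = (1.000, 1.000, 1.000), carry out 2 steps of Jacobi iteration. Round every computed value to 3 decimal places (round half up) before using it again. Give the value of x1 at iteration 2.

1.138

Iteration 1:
  x1 = (-10 - (-4)·1.000 - (4)·1.000) / (-10) = 1.000
  x2 = (-5 - (-2.2)·1.000 - (1)·1.000) / (4.2) = -0.905
  x3 = (1 - (3)·1.000 - (1.8)·1.000) / (6.8) = -0.559
Iteration 2:
  x1 = (-10 - (-4)·-0.905 - (4)·-0.559) / (-10) = 1.138
  x2 = (-5 - (-2.2)·1.000 - (1)·-0.559) / (4.2) = -0.534
  x3 = (1 - (3)·1.000 - (1.8)·-0.905) / (6.8) = -0.055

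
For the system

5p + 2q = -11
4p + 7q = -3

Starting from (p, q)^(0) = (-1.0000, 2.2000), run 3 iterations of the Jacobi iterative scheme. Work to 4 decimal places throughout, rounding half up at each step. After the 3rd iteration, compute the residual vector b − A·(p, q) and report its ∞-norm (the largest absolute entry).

1.9013

Iteration 1:
  p = (-11 - (2)·2.2000) / (5) = -3.0800
  q = (-3 - (4)·-1.0000) / (7) = 0.1429
Iteration 2:
  p = (-11 - (2)·0.1429) / (5) = -2.2572
  q = (-3 - (4)·-3.0800) / (7) = 1.3314
Iteration 3:
  p = (-11 - (2)·1.3314) / (5) = -2.7326
  q = (-3 - (4)·-2.2572) / (7) = 0.8613
Residual b − A·x = (0.9404, 1.9013); ∞-norm = 1.9013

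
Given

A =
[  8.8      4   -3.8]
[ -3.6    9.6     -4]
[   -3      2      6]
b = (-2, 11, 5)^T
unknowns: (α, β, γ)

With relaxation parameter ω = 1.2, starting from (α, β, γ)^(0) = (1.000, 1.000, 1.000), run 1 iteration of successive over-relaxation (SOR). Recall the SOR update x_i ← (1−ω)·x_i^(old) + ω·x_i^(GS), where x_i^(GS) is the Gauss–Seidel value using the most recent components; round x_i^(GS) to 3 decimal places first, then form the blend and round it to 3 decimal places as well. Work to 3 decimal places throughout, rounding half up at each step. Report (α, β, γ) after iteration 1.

Iteration 1:
  α: GS value = (-2 - (4)·1.000 - (-3.8)·1.000) / (8.8) = -0.250;  α ← (1−ω)·1.000 + ω·-0.250 = -0.500
  β: GS value = (11 - (-3.6)·-0.500 - (-4)·1.000) / (9.6) = 1.375;  β ← (1−ω)·1.000 + ω·1.375 = 1.450
  γ: GS value = (5 - (-3)·-0.500 - (2)·1.450) / (6) = 0.100;  γ ← (1−ω)·1.000 + ω·0.100 = -0.080

(-0.500, 1.450, -0.080)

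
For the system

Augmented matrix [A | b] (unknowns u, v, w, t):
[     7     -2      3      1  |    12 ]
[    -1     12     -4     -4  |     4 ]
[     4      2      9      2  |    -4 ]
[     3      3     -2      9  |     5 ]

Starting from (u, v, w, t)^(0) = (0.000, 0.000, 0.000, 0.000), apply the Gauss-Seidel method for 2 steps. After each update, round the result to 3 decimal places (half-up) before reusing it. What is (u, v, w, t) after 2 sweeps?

Iteration 1:
  u = (12 - (-2)·0.000 - (3)·0.000 - (1)·0.000) / (7) = 1.714
  v = (4 - (-1)·1.714 - (-4)·0.000 - (-4)·0.000) / (12) = 0.476
  w = (-4 - (4)·1.714 - (2)·0.476 - (2)·0.000) / (9) = -1.312
  t = (5 - (3)·1.714 - (3)·0.476 - (-2)·-1.312) / (9) = -0.466
Iteration 2:
  u = (12 - (-2)·0.476 - (3)·-1.312 - (1)·-0.466) / (7) = 2.479
  v = (4 - (-1)·2.479 - (-4)·-1.312 - (-4)·-0.466) / (12) = -0.053
  w = (-4 - (4)·2.479 - (2)·-0.053 - (2)·-0.466) / (9) = -1.431
  t = (5 - (3)·2.479 - (3)·-0.053 - (-2)·-1.431) / (9) = -0.571

(2.479, -0.053, -1.431, -0.571)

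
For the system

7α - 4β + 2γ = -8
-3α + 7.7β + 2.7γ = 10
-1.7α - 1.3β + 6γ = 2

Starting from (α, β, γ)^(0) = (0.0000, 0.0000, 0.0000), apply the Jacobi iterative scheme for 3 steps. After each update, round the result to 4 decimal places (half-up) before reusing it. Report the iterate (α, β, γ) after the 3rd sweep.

Iteration 1:
  α = (-8 - (-4)·0.0000 - (2)·0.0000) / (7) = -1.1429
  β = (10 - (-3)·0.0000 - (2.7)·0.0000) / (7.7) = 1.2987
  γ = (2 - (-1.7)·0.0000 - (-1.3)·0.0000) / (6) = 0.3333
Iteration 2:
  α = (-8 - (-4)·1.2987 - (2)·0.3333) / (7) = -0.4960
  β = (10 - (-3)·-1.1429 - (2.7)·0.3333) / (7.7) = 0.7365
  γ = (2 - (-1.7)·-1.1429 - (-1.3)·1.2987) / (6) = 0.2909
Iteration 3:
  α = (-8 - (-4)·0.7365 - (2)·0.2909) / (7) = -0.8051
  β = (10 - (-3)·-0.4960 - (2.7)·0.2909) / (7.7) = 1.0035
  γ = (2 - (-1.7)·-0.4960 - (-1.3)·0.7365) / (6) = 0.3524

(-0.8051, 1.0035, 0.3524)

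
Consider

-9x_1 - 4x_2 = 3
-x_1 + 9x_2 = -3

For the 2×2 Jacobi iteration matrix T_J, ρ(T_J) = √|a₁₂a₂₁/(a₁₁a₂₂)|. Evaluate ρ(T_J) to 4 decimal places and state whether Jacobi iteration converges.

a₁₂a₂₁/(a₁₁a₂₂) = (-4)·(-1) / ((-9)·(9)) = -0.049383
ρ = √|-0.049383| = √0.049383 = 0.2222
ρ < 1, so Jacobi converges

0.2222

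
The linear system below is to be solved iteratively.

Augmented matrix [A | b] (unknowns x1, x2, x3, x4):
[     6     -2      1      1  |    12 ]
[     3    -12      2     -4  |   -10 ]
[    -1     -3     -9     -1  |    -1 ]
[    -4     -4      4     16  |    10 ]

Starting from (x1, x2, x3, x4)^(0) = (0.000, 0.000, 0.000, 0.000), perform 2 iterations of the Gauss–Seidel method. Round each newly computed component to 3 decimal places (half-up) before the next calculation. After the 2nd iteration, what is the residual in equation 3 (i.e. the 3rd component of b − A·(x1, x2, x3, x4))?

-0.063

Iteration 1:
  x1 = (12 - (-2)·0.000 - (1)·0.000 - (1)·0.000) / (6) = 2.000
  x2 = (-10 - (3)·2.000 - (2)·0.000 - (-4)·0.000) / (-12) = 1.333
  x3 = (-1 - (-1)·2.000 - (-3)·1.333 - (-1)·0.000) / (-9) = -0.555
  x4 = (10 - (-4)·2.000 - (-4)·1.333 - (4)·-0.555) / (16) = 1.597
Iteration 2:
  x1 = (12 - (-2)·1.333 - (1)·-0.555 - (1)·1.597) / (6) = 2.271
  x2 = (-10 - (3)·2.271 - (2)·-0.555 - (-4)·1.597) / (-12) = 0.776
  x3 = (-1 - (-1)·2.271 - (-3)·0.776 - (-1)·1.597) / (-9) = -0.577
  x4 = (10 - (-4)·2.271 - (-4)·0.776 - (4)·-0.577) / (16) = 1.531
Residual b − A·x = (-1.028, -0.223, -0.063, 0.000)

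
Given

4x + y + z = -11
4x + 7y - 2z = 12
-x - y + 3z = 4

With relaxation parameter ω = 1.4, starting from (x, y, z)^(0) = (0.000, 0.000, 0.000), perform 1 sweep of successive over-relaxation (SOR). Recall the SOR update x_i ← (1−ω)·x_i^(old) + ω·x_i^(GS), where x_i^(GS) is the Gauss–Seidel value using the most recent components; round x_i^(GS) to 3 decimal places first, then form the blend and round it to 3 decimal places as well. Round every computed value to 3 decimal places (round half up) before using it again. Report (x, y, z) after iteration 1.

Iteration 1:
  x: GS value = (-11 - (1)·0.000 - (1)·0.000) / (4) = -2.750;  x ← (1−ω)·0.000 + ω·-2.750 = -3.850
  y: GS value = (12 - (4)·-3.850 - (-2)·0.000) / (7) = 3.914;  y ← (1−ω)·0.000 + ω·3.914 = 5.480
  z: GS value = (4 - (-1)·-3.850 - (-1)·5.480) / (3) = 1.877;  z ← (1−ω)·0.000 + ω·1.877 = 2.628

(-3.850, 5.480, 2.628)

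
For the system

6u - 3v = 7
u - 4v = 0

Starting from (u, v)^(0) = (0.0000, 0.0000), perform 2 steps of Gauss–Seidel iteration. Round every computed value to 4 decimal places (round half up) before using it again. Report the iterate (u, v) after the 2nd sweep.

Iteration 1:
  u = (7 - (-3)·0.0000) / (6) = 1.1667
  v = (0 - (1)·1.1667) / (-4) = 0.2917
Iteration 2:
  u = (7 - (-3)·0.2917) / (6) = 1.3125
  v = (0 - (1)·1.3125) / (-4) = 0.3281

(1.3125, 0.3281)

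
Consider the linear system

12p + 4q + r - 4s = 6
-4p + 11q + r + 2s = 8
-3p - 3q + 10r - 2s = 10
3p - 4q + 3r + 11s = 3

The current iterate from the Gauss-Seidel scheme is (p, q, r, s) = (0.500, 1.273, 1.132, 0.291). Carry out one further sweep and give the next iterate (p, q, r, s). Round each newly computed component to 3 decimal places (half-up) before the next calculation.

One sweep:
  p = (6 - (4)·1.273 - (1)·1.132 - (-4)·0.291) / (12) = 0.078
  q = (8 - (-4)·0.078 - (1)·1.132 - (2)·0.291) / (11) = 0.600
  r = (10 - (-3)·0.078 - (-3)·0.600 - (-2)·0.291) / (10) = 1.262
  s = (3 - (3)·0.078 - (-4)·0.600 - (3)·1.262) / (11) = 0.125

(0.078, 0.600, 1.262, 0.125)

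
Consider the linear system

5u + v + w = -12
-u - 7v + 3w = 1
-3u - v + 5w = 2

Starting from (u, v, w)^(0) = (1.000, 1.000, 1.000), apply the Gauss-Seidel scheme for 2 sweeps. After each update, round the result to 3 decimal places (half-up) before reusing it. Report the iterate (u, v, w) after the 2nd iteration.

(-2.309, -0.303, -1.046)

Iteration 1:
  u = (-12 - (1)·1.000 - (1)·1.000) / (5) = -2.800
  v = (1 - (-1)·-2.800 - (3)·1.000) / (-7) = 0.686
  w = (2 - (-3)·-2.800 - (-1)·0.686) / (5) = -1.143
Iteration 2:
  u = (-12 - (1)·0.686 - (1)·-1.143) / (5) = -2.309
  v = (1 - (-1)·-2.309 - (3)·-1.143) / (-7) = -0.303
  w = (2 - (-3)·-2.309 - (-1)·-0.303) / (5) = -1.046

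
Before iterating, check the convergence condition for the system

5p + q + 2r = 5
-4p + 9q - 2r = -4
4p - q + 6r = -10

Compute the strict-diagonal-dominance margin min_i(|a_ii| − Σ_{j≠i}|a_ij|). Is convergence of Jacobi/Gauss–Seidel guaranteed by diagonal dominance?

row 1: |5| − (1+2) = 2
row 2: |9| − (4+2) = 3
row 3: |6| − (4+1) = 1
minimum over rows = 1 → strictly diagonally dominant (convergence guaranteed)

1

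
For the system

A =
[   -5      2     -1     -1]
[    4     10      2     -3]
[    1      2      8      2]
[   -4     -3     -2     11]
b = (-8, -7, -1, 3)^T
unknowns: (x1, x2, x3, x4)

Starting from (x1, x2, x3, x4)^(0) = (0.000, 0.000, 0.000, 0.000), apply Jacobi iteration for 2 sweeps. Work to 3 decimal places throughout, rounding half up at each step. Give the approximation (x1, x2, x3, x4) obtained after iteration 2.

Iteration 1:
  x1 = (-8 - (2)·0.000 - (-1)·0.000 - (-1)·0.000) / (-5) = 1.600
  x2 = (-7 - (4)·0.000 - (2)·0.000 - (-3)·0.000) / (10) = -0.700
  x3 = (-1 - (1)·0.000 - (2)·0.000 - (2)·0.000) / (8) = -0.125
  x4 = (3 - (-4)·0.000 - (-3)·0.000 - (-2)·0.000) / (11) = 0.273
Iteration 2:
  x1 = (-8 - (2)·-0.700 - (-1)·-0.125 - (-1)·0.273) / (-5) = 1.290
  x2 = (-7 - (4)·1.600 - (2)·-0.125 - (-3)·0.273) / (10) = -1.233
  x3 = (-1 - (1)·1.600 - (2)·-0.700 - (2)·0.273) / (8) = -0.218
  x4 = (3 - (-4)·1.600 - (-3)·-0.700 - (-2)·-0.125) / (11) = 0.641

(1.290, -1.233, -0.218, 0.641)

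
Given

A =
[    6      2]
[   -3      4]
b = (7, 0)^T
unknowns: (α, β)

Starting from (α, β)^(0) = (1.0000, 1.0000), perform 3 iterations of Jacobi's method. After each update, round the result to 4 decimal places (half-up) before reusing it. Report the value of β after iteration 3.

0.6875

Iteration 1:
  α = (7 - (2)·1.0000) / (6) = 0.8333
  β = (0 - (-3)·1.0000) / (4) = 0.7500
Iteration 2:
  α = (7 - (2)·0.7500) / (6) = 0.9167
  β = (0 - (-3)·0.8333) / (4) = 0.6250
Iteration 3:
  α = (7 - (2)·0.6250) / (6) = 0.9583
  β = (0 - (-3)·0.9167) / (4) = 0.6875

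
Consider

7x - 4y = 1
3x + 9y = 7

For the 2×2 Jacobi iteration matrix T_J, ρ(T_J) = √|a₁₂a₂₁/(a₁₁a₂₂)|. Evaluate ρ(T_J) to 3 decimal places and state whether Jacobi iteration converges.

0.436

a₁₂a₂₁/(a₁₁a₂₂) = (-4)·(3) / ((7)·(9)) = -0.190476
ρ = √|-0.190476| = √0.190476 = 0.436
ρ < 1, so Jacobi converges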